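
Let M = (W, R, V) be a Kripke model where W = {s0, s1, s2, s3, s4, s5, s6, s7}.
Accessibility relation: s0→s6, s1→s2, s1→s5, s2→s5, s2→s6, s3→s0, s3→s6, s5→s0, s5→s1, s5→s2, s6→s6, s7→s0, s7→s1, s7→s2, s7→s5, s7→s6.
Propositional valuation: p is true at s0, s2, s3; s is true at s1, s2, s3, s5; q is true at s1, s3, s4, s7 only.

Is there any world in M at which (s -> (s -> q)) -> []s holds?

Yes

Let φ = (s -> (s -> q)) -> []s. Evaluate φ at each world:
  s0 (successors {s6}): φ is false.
  s1 (successors {s2, s5}): φ is true.
  s2 (successors {s5, s6}): φ is true.
  s3 (successors {s0, s6}): φ is false.
  s4 (successors ∅): φ is true.
  s5 (successors {s0, s1, s2}): φ is true.
  s6 (successors {s6}): φ is false.
  s7 (successors {s0, s1, s2, s5, s6}): φ is false.
Detail at s1 (witness):
  At s1: s -> (s -> q) is true, []s is true, so (s -> (s -> q)) -> []s is true.
    At s1: []s requires s at every successor {s2, s5}.
      At s2: s is true.
      At s5: s is true.
    So []s is true at s1.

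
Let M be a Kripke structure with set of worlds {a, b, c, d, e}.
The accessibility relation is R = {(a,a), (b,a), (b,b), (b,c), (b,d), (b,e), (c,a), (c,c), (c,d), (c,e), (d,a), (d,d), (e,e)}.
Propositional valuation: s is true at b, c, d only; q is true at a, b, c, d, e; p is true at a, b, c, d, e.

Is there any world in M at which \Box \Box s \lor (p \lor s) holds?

Yes

Let φ = \Box \Box s \lor (p \lor s). Evaluate φ at each world:
  a (successors {a}): φ is true.
  b (successors {a, b, c, d, e}): φ is true.
  c (successors {a, c, d, e}): φ is true.
  d (successors {a, d}): φ is true.
  e (successors {e}): φ is true.
Detail at a (witness):
  At a: \Box \Box s is false, p \lor s is true, so \Box \Box s \lor (p \lor s) is true.
    At a: \Box \Box s requires \Box s at every successor {a}.
      \Box s fails at a, so \Box \Box s is false at a.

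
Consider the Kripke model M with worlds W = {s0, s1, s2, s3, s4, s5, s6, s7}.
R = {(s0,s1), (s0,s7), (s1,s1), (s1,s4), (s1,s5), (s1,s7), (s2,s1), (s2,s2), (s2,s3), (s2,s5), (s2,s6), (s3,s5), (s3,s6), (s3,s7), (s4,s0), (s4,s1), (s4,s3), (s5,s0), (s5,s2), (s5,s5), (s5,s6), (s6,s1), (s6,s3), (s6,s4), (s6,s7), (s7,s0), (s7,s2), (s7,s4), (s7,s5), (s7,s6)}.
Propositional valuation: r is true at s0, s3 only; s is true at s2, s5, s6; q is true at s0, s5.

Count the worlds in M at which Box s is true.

0

Let φ = Box s. Evaluate φ at each world:
  s0 (successors {s1, s7}): φ is false.
  s1 (successors {s1, s4, s5, s7}): φ is false.
  s2 (successors {s1, s2, s3, s5, s6}): φ is false.
  s3 (successors {s5, s6, s7}): φ is false.
  s4 (successors {s0, s1, s3}): φ is false.
  s5 (successors {s0, s2, s5, s6}): φ is false.
  s6 (successors {s1, s3, s4, s7}): φ is false.
  s7 (successors {s0, s2, s4, s5, s6}): φ is false.
For instance, at s7:
  At s7: Box s requires s at every successor {s0, s2, s4, s5, s6}.
    s fails at s0, so Box s is false at s7.
Satisfying worlds: none.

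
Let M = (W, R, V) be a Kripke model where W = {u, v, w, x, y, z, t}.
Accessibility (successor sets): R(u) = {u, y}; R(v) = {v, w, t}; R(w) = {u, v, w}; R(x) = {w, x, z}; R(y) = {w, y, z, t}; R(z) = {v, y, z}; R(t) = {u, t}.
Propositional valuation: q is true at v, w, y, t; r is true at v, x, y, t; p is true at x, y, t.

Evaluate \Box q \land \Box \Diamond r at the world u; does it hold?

At u: \Box q is false, \Box \Diamond r is true, so \Box q \land \Box \Diamond r is false.
  At u: \Box q requires q at every successor {u, y}.
    q fails at u, so \Box q is false at u.
  At u: \Box \Diamond r requires \Diamond r at every successor {u, y}.
      At u: \Diamond r requires r at some successor in {u, y}.
        r holds at y, so \Diamond r is true at u.
      At y: \Diamond r requires r at some successor in {w, y, z, t}.
        r holds at y, so \Diamond r is true at y.
  So \Box \Diamond r is true at u.

No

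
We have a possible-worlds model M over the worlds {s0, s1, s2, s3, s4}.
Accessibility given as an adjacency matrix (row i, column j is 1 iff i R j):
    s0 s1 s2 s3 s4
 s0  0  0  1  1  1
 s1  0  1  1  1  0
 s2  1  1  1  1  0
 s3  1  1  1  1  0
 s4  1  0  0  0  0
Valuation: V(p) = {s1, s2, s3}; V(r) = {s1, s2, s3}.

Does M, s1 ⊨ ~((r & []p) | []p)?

Recall that []ψ holds at a world iff ψ holds at every accessible world, and <>ψ holds iff ψ holds at some accessible world.
At s1: (r & []p) | []p is true, so ~((r & []p) | []p) is false.
  At s1: r & []p is true, []p is true, so (r & []p) | []p is true.
    At s1: r is true, []p is true, so r & []p is true.
      At s1: []p requires p at every successor {s1, s2, s3}.
        At s1: p is true.
        At s2: p is true.
        At s3: p is true.
      So []p is true at s1.
    At s1: []p requires p at every successor {s1, s2, s3}.
      At s1: p is true.
      At s2: p is true.
      At s3: p is true.
    So []p is true at s1.

No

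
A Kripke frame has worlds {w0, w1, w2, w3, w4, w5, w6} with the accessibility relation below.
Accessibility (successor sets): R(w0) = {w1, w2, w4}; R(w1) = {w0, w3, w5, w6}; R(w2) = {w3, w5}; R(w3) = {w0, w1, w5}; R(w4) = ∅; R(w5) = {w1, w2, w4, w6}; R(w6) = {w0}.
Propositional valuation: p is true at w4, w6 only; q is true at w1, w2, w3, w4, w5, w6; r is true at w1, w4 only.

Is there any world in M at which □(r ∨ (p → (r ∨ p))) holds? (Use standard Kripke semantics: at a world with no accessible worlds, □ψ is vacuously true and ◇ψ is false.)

Yes

Recall that □ψ holds at a world iff ψ holds at every accessible world, and ◇ψ holds iff ψ holds at some accessible world.
Let φ = □(r ∨ (p → (r ∨ p))). Evaluate φ at each world:
  w0 (successors {w1, w2, w4}): φ is true.
  w1 (successors {w0, w3, w5, w6}): φ is true.
  w2 (successors {w3, w5}): φ is true.
  w3 (successors {w0, w1, w5}): φ is true.
  w4 (successors ∅): φ is true.
  w5 (successors {w1, w2, w4, w6}): φ is true.
  w6 (successors {w0}): φ is true.
Detail at w0 (witness):
  At w0: □(r ∨ (p → (r ∨ p))) requires r ∨ (p → (r ∨ p)) at every successor {w1, w2, w4}.
    At w1: r ∨ (p → (r ∨ p)) is true.
    At w2: r ∨ (p → (r ∨ p)) is true.
    At w4: r ∨ (p → (r ∨ p)) is true.
  So □(r ∨ (p → (r ∨ p))) is true at w0.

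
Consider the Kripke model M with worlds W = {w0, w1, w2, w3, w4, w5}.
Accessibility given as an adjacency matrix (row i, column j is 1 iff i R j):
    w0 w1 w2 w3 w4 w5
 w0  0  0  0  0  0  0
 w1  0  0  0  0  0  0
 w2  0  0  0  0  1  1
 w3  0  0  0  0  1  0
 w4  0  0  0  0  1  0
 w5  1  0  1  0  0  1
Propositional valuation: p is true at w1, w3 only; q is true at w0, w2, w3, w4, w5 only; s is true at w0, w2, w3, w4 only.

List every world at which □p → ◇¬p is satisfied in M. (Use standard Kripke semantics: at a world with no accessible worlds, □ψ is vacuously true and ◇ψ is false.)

w2, w3, w4, w5

Let φ = □p → ◇¬p. Evaluate φ at each world:
  w0 (successors ∅): φ is false.
  w1 (successors ∅): φ is false.
  w2 (successors {w4, w5}): φ is true.
  w3 (successors {w4}): φ is true.
  w4 (successors {w4}): φ is true.
  w5 (successors {w0, w2, w5}): φ is true.
For instance, at w4:
  At w4: □p is false, ◇¬p is true, so □p → ◇¬p is true.
    At w4: □p requires p at every successor {w4}.
      p fails at w4, so □p is false at w4.
    At w4: ◇¬p requires ¬p at some successor in {w4}.
      ¬p holds at w4, so ◇¬p is true at w4.
Satisfying worlds: {w2, w3, w4, w5}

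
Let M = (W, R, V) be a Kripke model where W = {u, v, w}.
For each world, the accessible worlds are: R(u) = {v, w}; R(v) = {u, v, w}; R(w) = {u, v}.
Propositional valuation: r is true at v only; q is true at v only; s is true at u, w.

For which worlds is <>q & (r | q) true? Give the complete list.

Let φ = <>q & (r | q). Evaluate φ at each world:
  u (successors {v, w}): φ is false.
  v (successors {u, v, w}): φ is true.
  w (successors {u, v}): φ is false.
For instance, at u:
  At u: <>q is true, r | q is false, so <>q & (r | q) is false.
    At u: <>q requires q at some successor in {v, w}.
      q holds at v, so <>q is true at u.
Satisfying worlds: {v}

v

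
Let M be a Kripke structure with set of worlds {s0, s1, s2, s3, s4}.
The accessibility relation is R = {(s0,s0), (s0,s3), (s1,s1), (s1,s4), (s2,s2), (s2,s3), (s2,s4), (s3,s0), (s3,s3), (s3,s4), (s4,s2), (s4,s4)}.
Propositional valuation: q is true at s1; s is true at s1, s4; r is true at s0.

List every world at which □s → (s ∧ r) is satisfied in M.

Let φ = □s → (s ∧ r). Evaluate φ at each world:
  s0 (successors {s0, s3}): φ is true.
  s1 (successors {s1, s4}): φ is false.
  s2 (successors {s2, s3, s4}): φ is true.
  s3 (successors {s0, s3, s4}): φ is true.
  s4 (successors {s2, s4}): φ is true.
For instance, at s0:
  At s0: □s is false, s ∧ r is false, so □s → (s ∧ r) is true.
    At s0: □s requires s at every successor {s0, s3}.
      s fails at s0, so □s is false at s0.
Satisfying worlds: {s0, s2, s3, s4}

s0, s2, s3, s4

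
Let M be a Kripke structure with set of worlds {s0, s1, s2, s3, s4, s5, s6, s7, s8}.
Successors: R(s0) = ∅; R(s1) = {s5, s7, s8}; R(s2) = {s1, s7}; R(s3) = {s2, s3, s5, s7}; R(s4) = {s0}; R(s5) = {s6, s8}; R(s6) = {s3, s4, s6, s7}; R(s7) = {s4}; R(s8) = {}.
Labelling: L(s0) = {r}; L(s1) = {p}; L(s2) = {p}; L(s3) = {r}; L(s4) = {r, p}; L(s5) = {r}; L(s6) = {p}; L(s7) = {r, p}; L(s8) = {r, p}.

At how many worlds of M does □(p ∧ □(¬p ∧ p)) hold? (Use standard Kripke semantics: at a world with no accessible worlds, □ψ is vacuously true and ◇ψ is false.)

Let φ = □(p ∧ □(¬p ∧ p)). Evaluate φ at each world:
  s0 (successors ∅): φ is true.
  s1 (successors {s5, s7, s8}): φ is false.
  s2 (successors {s1, s7}): φ is false.
  s3 (successors {s2, s3, s5, s7}): φ is false.
  s4 (successors {s0}): φ is false.
  s5 (successors {s6, s8}): φ is false.
  s6 (successors {s3, s4, s6, s7}): φ is false.
  s7 (successors {s4}): φ is false.
  s8 (successors ∅): φ is true.
For instance, at s5:
  At s5: □(p ∧ □(¬p ∧ p)) requires p ∧ □(¬p ∧ p) at every successor {s6, s8}.
    p ∧ □(¬p ∧ p) fails at s6, so □(p ∧ □(¬p ∧ p)) is false at s5.
      At s6: p is true, □(¬p ∧ p) is false, so p ∧ □(¬p ∧ p) is false.
Satisfying worlds: {s0, s8}

2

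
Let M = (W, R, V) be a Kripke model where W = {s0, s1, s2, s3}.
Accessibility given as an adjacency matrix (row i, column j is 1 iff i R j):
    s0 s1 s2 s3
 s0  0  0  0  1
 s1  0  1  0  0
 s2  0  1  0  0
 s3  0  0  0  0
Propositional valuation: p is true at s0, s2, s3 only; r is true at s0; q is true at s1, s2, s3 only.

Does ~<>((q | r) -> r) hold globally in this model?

Recall that <>ψ holds at a world iff ψ holds at some accessible world.
Let φ = ~<>((q | r) -> r). Evaluate φ at each world:
  s0 (successors {s3}): φ is true.
  s1 (successors {s1}): φ is true.
  s2 (successors {s1}): φ is true.
  s3 (successors ∅): φ is true.
For instance, at s1:
  At s1: <>((q | r) -> r) is false, so ~<>((q | r) -> r) is true.
    At s1: <>((q | r) -> r) requires (q | r) -> r at some successor in {s1}.
      At s1: (q | r) -> r is false.
    So <>((q | r) -> r) is false at s1.

Yes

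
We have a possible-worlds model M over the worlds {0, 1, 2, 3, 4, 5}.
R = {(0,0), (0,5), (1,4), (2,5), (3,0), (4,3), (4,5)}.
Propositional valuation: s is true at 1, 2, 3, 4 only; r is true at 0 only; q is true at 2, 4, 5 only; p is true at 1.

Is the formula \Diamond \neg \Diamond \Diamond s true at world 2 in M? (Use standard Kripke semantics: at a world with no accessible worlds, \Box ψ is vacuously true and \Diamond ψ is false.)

Yes

At 2: \Diamond \neg \Diamond \Diamond s requires \neg \Diamond \Diamond s at some successor in {5}.
  \neg \Diamond \Diamond s holds at 5, so \Diamond \neg \Diamond \Diamond s is true at 2.
    At 5: \Diamond \Diamond s is false, so \neg \Diamond \Diamond s is true.
      At 5: no accessible worlds, so \Diamond \Diamond s is false.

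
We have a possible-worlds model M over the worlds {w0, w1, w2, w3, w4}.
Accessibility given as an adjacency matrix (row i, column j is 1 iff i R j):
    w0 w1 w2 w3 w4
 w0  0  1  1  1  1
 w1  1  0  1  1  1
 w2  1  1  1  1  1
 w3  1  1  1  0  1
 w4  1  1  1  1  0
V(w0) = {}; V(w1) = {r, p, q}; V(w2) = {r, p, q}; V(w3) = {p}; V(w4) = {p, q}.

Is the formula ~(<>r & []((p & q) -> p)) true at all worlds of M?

No

Recall that []ψ holds at a world iff ψ holds at every accessible world, and <>ψ holds iff ψ holds at some accessible world.
Let φ = ~(<>r & []((p & q) -> p)). Evaluate φ at each world:
  w0 (successors {w1, w2, w3, w4}): φ is false.
  w1 (successors {w0, w2, w3, w4}): φ is false.
  w2 (successors {w0, w1, w2, w3, w4}): φ is false.
  w3 (successors {w0, w1, w2, w4}): φ is false.
  w4 (successors {w0, w1, w2, w3}): φ is false.
Detail at w0 (counterexample):
  At w0: <>r & []((p & q) -> p) is true, so ~(<>r & []((p & q) -> p)) is false.
    At w0: <>r is true, []((p & q) -> p) is true, so <>r & []((p & q) -> p) is true.
      At w0: <>r requires r at some successor in {w1, w2, w3, w4}.
        r holds at w1, so <>r is true at w0.
      At w0: []((p & q) -> p) requires (p & q) -> p at every successor {w1, w2, w3, w4}.
        At w1: (p & q) -> p is true.
        At w2: (p & q) -> p is true.
        At w3: (p & q) -> p is true.
        At w4: (p & q) -> p is true.
      So []((p & q) -> p) is true at w0.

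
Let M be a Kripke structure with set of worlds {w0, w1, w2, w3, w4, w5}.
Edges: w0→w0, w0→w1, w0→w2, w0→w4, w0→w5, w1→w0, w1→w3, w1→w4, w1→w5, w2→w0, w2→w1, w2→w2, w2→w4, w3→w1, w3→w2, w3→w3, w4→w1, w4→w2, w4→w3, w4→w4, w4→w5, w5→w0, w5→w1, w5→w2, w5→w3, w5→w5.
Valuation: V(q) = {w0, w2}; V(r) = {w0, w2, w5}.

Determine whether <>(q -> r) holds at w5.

Yes

Recall that <>ψ holds at a world iff ψ holds at some accessible world.
At w5: <>(q -> r) requires q -> r at some successor in {w0, w1, w2, w3, w5}.
  q -> r holds at w0, so <>(q -> r) is true at w5.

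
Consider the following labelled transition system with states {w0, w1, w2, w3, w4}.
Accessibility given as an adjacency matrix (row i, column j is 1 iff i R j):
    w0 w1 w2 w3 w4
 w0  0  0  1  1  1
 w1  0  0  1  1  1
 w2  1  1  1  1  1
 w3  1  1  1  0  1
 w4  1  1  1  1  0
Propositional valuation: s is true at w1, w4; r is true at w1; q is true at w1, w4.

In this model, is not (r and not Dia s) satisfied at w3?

Recall that Dia ψ holds at a world iff ψ holds at some accessible world.
At w3: r and not Dia s is false, so not (r and not Dia s) is true.
  At w3: r is false, not Dia s is false, so r and not Dia s is false.
    At w3: Dia s is true, so not Dia s is false.
      At w3: Dia s requires s at some successor in {w0, w1, w2, w4}.
        s holds at w1, so Dia s is true at w3.

Yes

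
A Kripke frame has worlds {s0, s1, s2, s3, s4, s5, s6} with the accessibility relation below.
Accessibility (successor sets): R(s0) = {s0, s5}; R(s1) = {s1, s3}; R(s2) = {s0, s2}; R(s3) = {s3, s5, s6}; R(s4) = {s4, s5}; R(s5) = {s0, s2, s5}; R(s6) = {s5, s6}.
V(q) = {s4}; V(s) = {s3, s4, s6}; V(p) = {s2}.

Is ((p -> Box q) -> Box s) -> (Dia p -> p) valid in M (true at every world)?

Let φ = ((p -> Box q) -> Box s) -> (Dia p -> p). Evaluate φ at each world:
  s0 (successors {s0, s5}): φ is true.
  s1 (successors {s1, s3}): φ is true.
  s2 (successors {s0, s2}): φ is true.
  s3 (successors {s3, s5, s6}): φ is true.
  s4 (successors {s4, s5}): φ is true.
  s5 (successors {s0, s2, s5}): φ is true.
  s6 (successors {s5, s6}): φ is true.
For instance, at s3:
  At s3: (p -> Box q) -> Box s is false, Dia p -> p is true, so ((p -> Box q) -> Box s) -> (Dia p -> p) is true.
    At s3: p -> Box q is true, Box s is false, so (p -> Box q) -> Box s is false.
      At s3: p is false, Box q is false, so p -> Box q is true.
      At s3: Box s requires s at every successor {s3, s5, s6}.
        s fails at s5, so Box s is false at s3.
    At s3: Dia p is false, p is false, so Dia p -> p is true.
      At s3: Dia p requires p at some successor in {s3, s5, s6}.
        At s3: p is false.
        At s5: p is false.
        At s6: p is false.
      So Dia p is false at s3.

Yes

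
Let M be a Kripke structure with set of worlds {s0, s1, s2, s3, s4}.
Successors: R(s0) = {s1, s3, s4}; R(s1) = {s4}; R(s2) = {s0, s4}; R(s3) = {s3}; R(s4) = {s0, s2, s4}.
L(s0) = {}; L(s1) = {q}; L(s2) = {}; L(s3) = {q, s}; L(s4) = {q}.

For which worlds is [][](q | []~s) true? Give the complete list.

Let φ = [][](q | []~s). Evaluate φ at each world:
  s0 (successors {s1, s3, s4}): φ is false.
  s1 (successors {s4}): φ is false.
  s2 (successors {s0, s4}): φ is false.
  s3 (successors {s3}): φ is true.
  s4 (successors {s0, s2, s4}): φ is false.
For instance, at s0:
  At s0: [][](q | []~s) requires [](q | []~s) at every successor {s1, s3, s4}.
    [](q | []~s) fails at s4, so [][](q | []~s) is false at s0.
      At s4: [](q | []~s) requires q | []~s at every successor {s0, s2, s4}.
        q | []~s fails at s0, so [](q | []~s) is false at s4.
Satisfying worlds: {s3}

s3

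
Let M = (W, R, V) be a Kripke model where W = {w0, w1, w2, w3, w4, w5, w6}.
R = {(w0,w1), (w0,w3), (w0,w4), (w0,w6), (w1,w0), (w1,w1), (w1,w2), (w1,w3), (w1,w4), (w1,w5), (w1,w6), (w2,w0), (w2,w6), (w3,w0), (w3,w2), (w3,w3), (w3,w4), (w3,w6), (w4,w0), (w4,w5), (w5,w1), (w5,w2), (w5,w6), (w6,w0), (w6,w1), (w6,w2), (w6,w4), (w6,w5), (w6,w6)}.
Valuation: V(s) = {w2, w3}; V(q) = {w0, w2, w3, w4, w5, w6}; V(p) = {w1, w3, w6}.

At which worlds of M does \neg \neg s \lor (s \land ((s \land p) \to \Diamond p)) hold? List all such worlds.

w2, w3

Let φ = \neg \neg s \lor (s \land ((s \land p) \to \Diamond p)). Evaluate φ at each world:
  w0 (successors {w1, w3, w4, w6}): φ is false.
  w1 (successors {w0, w1, w2, w3, w4, w5, w6}): φ is false.
  w2 (successors {w0, w6}): φ is true.
  w3 (successors {w0, w2, w3, w4, w6}): φ is true.
  w4 (successors {w0, w5}): φ is false.
  w5 (successors {w1, w2, w6}): φ is false.
  w6 (successors {w0, w1, w2, w4, w5, w6}): φ is false.
For instance, at w5:
  At w5: \neg \neg s is false, s \land ((s \land p) \to \Diamond p) is false, so \neg \neg s \lor (s \land ((s \land p) \to \Diamond p)) is false.
    At w5: s is false, (s \land p) \to \Diamond p is true, so s \land ((s \land p) \to \Diamond p) is false.
      At w5: s \land p is false, \Diamond p is true, so (s \land p) \to \Diamond p is true.
Satisfying worlds: {w2, w3}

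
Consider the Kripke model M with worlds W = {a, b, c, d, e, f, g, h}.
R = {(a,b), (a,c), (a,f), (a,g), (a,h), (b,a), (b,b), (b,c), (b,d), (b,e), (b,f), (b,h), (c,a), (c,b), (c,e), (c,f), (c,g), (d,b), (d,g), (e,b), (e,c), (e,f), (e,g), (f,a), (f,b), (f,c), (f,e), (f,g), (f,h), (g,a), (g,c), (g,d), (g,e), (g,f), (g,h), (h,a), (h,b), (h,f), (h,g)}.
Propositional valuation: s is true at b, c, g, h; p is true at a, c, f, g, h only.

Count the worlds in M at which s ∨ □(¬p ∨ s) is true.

5

Let φ = s ∨ □(¬p ∨ s). Evaluate φ at each world:
  a (successors {b, c, f, g, h}): φ is false.
  b (successors {a, b, c, d, e, f, h}): φ is true.
  c (successors {a, b, e, f, g}): φ is true.
  d (successors {b, g}): φ is true.
  e (successors {b, c, f, g}): φ is false.
  f (successors {a, b, c, e, g, h}): φ is false.
  g (successors {a, c, d, e, f, h}): φ is true.
  h (successors {a, b, f, g}): φ is true.
For instance, at e:
  At e: s is false, □(¬p ∨ s) is false, so s ∨ □(¬p ∨ s) is false.
    At e: □(¬p ∨ s) requires ¬p ∨ s at every successor {b, c, f, g}.
      ¬p ∨ s fails at f, so □(¬p ∨ s) is false at e.
Satisfying worlds: {b, c, d, g, h}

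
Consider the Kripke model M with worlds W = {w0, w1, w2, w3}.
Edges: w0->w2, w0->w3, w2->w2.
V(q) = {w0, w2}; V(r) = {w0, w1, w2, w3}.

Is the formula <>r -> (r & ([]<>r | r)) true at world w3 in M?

Yes

At w3: <>r is false, r & ([]<>r | r) is true, so <>r -> (r & ([]<>r | r)) is true.
  At w3: no accessible worlds, so <>r is false.
  At w3: r is true, []<>r | r is true, so r & ([]<>r | r) is true.
    At w3: []<>r is true, r is true, so []<>r | r is true.
      At w3: no accessible worlds, so []<>r holds vacuously.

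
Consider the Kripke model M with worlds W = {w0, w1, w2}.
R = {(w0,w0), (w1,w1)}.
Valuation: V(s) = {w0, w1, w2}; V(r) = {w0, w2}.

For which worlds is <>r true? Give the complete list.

w0

Let φ = <>r. Evaluate φ at each world:
  w0 (successors {w0}): φ is true.
  w1 (successors {w1}): φ is false.
  w2 (successors ∅): φ is false.
For instance, at w0:
  At w0: <>r requires r at some successor in {w0}.
    r holds at w0, so <>r is true at w0.
Satisfying worlds: {w0}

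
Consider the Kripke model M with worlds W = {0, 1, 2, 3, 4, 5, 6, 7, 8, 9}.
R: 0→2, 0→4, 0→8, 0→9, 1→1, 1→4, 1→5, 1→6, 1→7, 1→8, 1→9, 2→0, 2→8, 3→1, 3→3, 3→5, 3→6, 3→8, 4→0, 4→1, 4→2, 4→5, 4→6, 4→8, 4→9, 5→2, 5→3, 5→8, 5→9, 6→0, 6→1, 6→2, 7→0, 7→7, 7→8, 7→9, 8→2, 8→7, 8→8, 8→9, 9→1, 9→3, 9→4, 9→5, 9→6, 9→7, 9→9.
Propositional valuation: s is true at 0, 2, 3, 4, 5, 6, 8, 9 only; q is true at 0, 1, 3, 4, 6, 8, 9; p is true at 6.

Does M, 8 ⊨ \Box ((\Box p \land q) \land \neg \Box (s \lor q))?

No

At 8: \Box ((\Box p \land q) \land \neg \Box (s \lor q)) requires (\Box p \land q) \land \neg \Box (s \lor q) at every successor {2, 7, 8, 9}.
  (\Box p \land q) \land \neg \Box (s \lor q) fails at 2, so \Box ((\Box p \land q) \land \neg \Box (s \lor q)) is false at 8.
    At 2: \Box p \land q is false, \neg \Box (s \lor q) is false, so (\Box p \land q) \land \neg \Box (s \lor q) is false.
      At 2: \Box p is false, q is false, so \Box p \land q is false.
      At 2: \Box (s \lor q) is true, so \neg \Box (s \lor q) is false.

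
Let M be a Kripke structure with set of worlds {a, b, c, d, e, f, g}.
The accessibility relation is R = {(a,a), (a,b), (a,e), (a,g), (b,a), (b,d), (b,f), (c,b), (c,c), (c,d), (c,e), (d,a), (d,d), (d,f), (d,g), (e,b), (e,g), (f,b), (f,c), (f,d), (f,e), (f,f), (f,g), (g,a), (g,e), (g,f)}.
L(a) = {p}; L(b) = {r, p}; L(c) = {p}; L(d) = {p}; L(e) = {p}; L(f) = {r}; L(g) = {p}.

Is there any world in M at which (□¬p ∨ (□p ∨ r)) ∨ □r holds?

Yes

Let φ = (□¬p ∨ (□p ∨ r)) ∨ □r. Evaluate φ at each world:
  a (successors {a, b, e, g}): φ is true.
  b (successors {a, d, f}): φ is true.
  c (successors {b, c, d, e}): φ is true.
  d (successors {a, d, f, g}): φ is false.
  e (successors {b, g}): φ is true.
  f (successors {b, c, d, e, f, g}): φ is true.
  g (successors {a, e, f}): φ is false.
Detail at a (witness):
  At a: □¬p ∨ (□p ∨ r) is true, □r is false, so (□¬p ∨ (□p ∨ r)) ∨ □r is true.
    At a: □¬p is false, □p ∨ r is true, so □¬p ∨ (□p ∨ r) is true.
      At a: □¬p requires ¬p at every successor {a, b, e, g}.
        ¬p fails at a, so □¬p is false at a.
      At a: □p is true, r is false, so □p ∨ r is true.
    At a: □r requires r at every successor {a, b, e, g}.
      r fails at a, so □r is false at a.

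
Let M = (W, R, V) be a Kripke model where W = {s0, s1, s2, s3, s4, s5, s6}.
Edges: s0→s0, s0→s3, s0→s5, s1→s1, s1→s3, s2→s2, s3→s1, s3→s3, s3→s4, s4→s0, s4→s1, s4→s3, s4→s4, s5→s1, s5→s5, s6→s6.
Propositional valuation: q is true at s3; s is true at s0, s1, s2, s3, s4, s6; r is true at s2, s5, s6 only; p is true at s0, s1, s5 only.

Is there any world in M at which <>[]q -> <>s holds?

Recall that []ψ holds at a world iff ψ holds at every accessible world, and <>ψ holds iff ψ holds at some accessible world.
Let φ = <>[]q -> <>s. Evaluate φ at each world:
  s0 (successors {s0, s3, s5}): φ is true.
  s1 (successors {s1, s3}): φ is true.
  s2 (successors {s2}): φ is true.
  s3 (successors {s1, s3, s4}): φ is true.
  s4 (successors {s0, s1, s3, s4}): φ is true.
  s5 (successors {s1, s5}): φ is true.
  s6 (successors {s6}): φ is true.
Detail at s0 (witness):
  At s0: <>[]q is false, <>s is true, so <>[]q -> <>s is true.
    At s0: <>[]q requires []q at some successor in {s0, s3, s5}.
      At s0: []q is false.
      At s3: []q is false.
      At s5: []q is false.
    So <>[]q is false at s0.
    At s0: <>s requires s at some successor in {s0, s3, s5}.
      s holds at s0, so <>s is true at s0.

Yes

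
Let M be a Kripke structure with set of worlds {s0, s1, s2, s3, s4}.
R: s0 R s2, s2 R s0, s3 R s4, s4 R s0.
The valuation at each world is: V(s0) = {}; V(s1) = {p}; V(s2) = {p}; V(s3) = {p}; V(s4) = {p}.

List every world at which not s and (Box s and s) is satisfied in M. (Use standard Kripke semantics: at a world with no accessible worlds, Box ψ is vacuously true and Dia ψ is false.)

none

Let φ = not s and (Box s and s). Evaluate φ at each world:
  s0 (successors {s2}): φ is false.
  s1 (successors ∅): φ is false.
  s2 (successors {s0}): φ is false.
  s3 (successors {s4}): φ is false.
  s4 (successors {s0}): φ is false.
For instance, at s0:
  At s0: not s is true, Box s and s is false, so not s and (Box s and s) is false.
    At s0: Box s is false, s is false, so Box s and s is false.
      At s0: Box s requires s at every successor {s2}.
        s fails at s2, so Box s is false at s0.
Satisfying worlds: none.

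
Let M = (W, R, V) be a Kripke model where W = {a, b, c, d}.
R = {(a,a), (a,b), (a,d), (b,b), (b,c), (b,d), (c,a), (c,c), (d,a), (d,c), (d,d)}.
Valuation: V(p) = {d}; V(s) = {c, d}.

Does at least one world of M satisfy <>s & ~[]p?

Yes

Recall that []ψ holds at a world iff ψ holds at every accessible world, and <>ψ holds iff ψ holds at some accessible world.
Let φ = <>s & ~[]p. Evaluate φ at each world:
  a (successors {a, b, d}): φ is true.
  b (successors {b, c, d}): φ is true.
  c (successors {a, c}): φ is true.
  d (successors {a, c, d}): φ is true.
Detail at a (witness):
  At a: <>s is true, ~[]p is true, so <>s & ~[]p is true.
    At a: <>s requires s at some successor in {a, b, d}.
      s holds at d, so <>s is true at a.
    At a: []p is false, so ~[]p is true.
      At a: []p requires p at every successor {a, b, d}.
        p fails at a, so []p is false at a.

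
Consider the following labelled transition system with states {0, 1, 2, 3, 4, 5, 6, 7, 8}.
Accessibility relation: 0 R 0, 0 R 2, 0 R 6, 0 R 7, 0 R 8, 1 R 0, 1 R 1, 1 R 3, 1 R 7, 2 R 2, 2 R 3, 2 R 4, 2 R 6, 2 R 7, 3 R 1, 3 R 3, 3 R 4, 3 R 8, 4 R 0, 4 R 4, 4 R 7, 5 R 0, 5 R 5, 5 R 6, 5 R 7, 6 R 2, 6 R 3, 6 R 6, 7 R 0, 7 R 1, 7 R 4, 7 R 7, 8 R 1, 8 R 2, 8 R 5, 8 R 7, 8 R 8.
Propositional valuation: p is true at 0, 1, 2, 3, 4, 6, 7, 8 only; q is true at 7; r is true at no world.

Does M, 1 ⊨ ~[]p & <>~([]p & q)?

At 1: ~[]p is false, <>~([]p & q) is true, so ~[]p & <>~([]p & q) is false.
  At 1: []p is true, so ~[]p is false.
    At 1: []p requires p at every successor {0, 1, 3, 7}.
      At 0: p is true.
      At 1: p is true.
      At 3: p is true.
      At 7: p is true.
    So []p is true at 1.
  At 1: <>~([]p & q) requires ~([]p & q) at some successor in {0, 1, 3, 7}.
    ~([]p & q) holds at 0, so <>~([]p & q) is true at 1.
      At 0: []p & q is false, so ~([]p & q) is true.

No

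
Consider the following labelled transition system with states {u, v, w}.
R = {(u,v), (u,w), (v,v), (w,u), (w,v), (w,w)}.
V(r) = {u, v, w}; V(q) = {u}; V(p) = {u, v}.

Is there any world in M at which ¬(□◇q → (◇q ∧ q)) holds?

No

Recall that □ψ holds at a world iff ψ holds at every accessible world, and ◇ψ holds iff ψ holds at some accessible world.
Let φ = ¬(□◇q → (◇q ∧ q)). Evaluate φ at each world:
  u (successors {v, w}): φ is false.
  v (successors {v}): φ is false.
  w (successors {u, v, w}): φ is false.
For instance, at u:
  At u: □◇q → (◇q ∧ q) is true, so ¬(□◇q → (◇q ∧ q)) is false.
    At u: □◇q is false, ◇q ∧ q is false, so □◇q → (◇q ∧ q) is true.
      At u: □◇q requires ◇q at every successor {v, w}.
        ◇q fails at v, so □◇q is false at u.
      At u: ◇q is false, q is true, so ◇q ∧ q is false.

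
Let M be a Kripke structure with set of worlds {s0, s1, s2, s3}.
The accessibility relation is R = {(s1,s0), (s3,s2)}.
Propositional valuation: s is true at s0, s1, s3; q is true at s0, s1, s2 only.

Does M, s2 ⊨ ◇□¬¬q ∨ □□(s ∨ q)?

Yes

At s2: ◇□¬¬q is false, □□(s ∨ q) is true, so ◇□¬¬q ∨ □□(s ∨ q) is true.
  At s2: no accessible worlds, so ◇□¬¬q is false.
  At s2: no accessible worlds, so □□(s ∨ q) holds vacuously.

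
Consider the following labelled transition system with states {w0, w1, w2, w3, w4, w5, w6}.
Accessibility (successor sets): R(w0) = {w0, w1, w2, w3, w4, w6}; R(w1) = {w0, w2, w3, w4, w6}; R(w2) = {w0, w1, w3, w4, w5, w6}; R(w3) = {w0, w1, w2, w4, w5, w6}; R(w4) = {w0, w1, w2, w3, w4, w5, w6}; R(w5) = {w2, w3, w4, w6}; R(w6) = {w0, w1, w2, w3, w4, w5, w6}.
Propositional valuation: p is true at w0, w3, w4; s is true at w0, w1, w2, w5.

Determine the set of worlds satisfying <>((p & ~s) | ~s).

w0, w1, w2, w3, w4, w5, w6

Let φ = <>((p & ~s) | ~s). Evaluate φ at each world:
  w0 (successors {w0, w1, w2, w3, w4, w6}): φ is true.
  w1 (successors {w0, w2, w3, w4, w6}): φ is true.
  w2 (successors {w0, w1, w3, w4, w5, w6}): φ is true.
  w3 (successors {w0, w1, w2, w4, w5, w6}): φ is true.
  w4 (successors {w0, w1, w2, w3, w4, w5, w6}): φ is true.
  w5 (successors {w2, w3, w4, w6}): φ is true.
  w6 (successors {w0, w1, w2, w3, w4, w5, w6}): φ is true.
For instance, at w2:
  At w2: <>((p & ~s) | ~s) requires (p & ~s) | ~s at some successor in {w0, w1, w3, w4, w5, w6}.
    (p & ~s) | ~s holds at w3, so <>((p & ~s) | ~s) is true at w2.
Satisfying worlds: {w0, w1, w2, w3, w4, w5, w6}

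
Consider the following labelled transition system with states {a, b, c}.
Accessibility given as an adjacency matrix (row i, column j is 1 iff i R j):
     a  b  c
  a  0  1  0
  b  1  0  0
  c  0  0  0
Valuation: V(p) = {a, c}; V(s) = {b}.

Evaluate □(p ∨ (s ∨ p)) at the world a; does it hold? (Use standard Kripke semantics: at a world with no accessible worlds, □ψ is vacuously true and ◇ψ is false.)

Yes

At a: □(p ∨ (s ∨ p)) requires p ∨ (s ∨ p) at every successor {b}.
  At b: p ∨ (s ∨ p) is true.
So □(p ∨ (s ∨ p)) is true at a.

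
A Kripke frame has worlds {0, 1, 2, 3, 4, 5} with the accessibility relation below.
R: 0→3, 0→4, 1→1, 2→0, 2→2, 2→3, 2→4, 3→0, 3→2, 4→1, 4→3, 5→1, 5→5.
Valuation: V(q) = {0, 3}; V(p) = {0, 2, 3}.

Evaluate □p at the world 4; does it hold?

Recall that □ψ holds at a world iff ψ holds at every accessible world, and ◇ψ holds iff ψ holds at some accessible world.
At 4: □p requires p at every successor {1, 3}.
  p fails at 1, so □p is false at 4.

No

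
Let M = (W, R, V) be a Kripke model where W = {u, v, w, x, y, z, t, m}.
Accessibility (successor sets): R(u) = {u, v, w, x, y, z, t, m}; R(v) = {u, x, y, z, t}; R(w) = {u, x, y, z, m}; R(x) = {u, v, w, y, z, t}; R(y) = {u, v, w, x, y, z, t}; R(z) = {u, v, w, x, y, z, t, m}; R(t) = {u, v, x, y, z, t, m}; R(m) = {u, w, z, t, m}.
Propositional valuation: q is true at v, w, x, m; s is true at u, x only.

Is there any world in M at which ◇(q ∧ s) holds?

Yes

Let φ = ◇(q ∧ s). Evaluate φ at each world:
  u (successors {u, v, w, x, y, z, t, m}): φ is true.
  v (successors {u, x, y, z, t}): φ is true.
  w (successors {u, x, y, z, m}): φ is true.
  x (successors {u, v, w, y, z, t}): φ is false.
  y (successors {u, v, w, x, y, z, t}): φ is true.
  z (successors {u, v, w, x, y, z, t, m}): φ is true.
  t (successors {u, v, x, y, z, t, m}): φ is true.
  m (successors {u, w, z, t, m}): φ is false.
Detail at u (witness):
  At u: ◇(q ∧ s) requires q ∧ s at some successor in {u, v, w, x, y, z, t, m}.
    q ∧ s holds at x, so ◇(q ∧ s) is true at u.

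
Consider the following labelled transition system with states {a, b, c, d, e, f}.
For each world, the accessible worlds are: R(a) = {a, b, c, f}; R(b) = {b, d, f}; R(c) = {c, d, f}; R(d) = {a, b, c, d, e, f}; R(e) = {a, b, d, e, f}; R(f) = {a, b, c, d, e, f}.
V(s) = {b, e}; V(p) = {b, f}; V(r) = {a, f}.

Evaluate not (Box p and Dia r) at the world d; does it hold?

Yes

At d: Box p and Dia r is false, so not (Box p and Dia r) is true.
  At d: Box p is false, Dia r is true, so Box p and Dia r is false.
    At d: Box p requires p at every successor {a, b, c, d, e, f}.
      p fails at a, so Box p is false at d.
    At d: Dia r requires r at some successor in {a, b, c, d, e, f}.
      r holds at a, so Dia r is true at d.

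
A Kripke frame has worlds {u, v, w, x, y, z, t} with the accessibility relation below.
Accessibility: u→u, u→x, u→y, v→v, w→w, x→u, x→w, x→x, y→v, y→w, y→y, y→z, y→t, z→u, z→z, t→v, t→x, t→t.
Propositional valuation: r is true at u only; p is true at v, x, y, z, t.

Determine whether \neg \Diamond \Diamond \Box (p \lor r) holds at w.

At w: \Diamond \Diamond \Box (p \lor r) is false, so \neg \Diamond \Diamond \Box (p \lor r) is true.
  At w: \Diamond \Diamond \Box (p \lor r) requires \Diamond \Box (p \lor r) at some successor in {w}.
    At w: \Diamond \Box (p \lor r) is false.
  So \Diamond \Diamond \Box (p \lor r) is false at w.

Yes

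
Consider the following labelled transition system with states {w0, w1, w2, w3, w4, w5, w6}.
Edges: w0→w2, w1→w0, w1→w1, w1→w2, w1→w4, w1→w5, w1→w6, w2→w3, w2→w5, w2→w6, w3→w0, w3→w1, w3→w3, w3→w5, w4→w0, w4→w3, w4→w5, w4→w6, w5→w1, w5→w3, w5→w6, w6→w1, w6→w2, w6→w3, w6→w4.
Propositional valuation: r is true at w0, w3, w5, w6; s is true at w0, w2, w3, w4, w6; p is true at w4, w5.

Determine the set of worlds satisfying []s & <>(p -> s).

w0

Let φ = []s & <>(p -> s). Evaluate φ at each world:
  w0 (successors {w2}): φ is true.
  w1 (successors {w0, w1, w2, w4, w5, w6}): φ is false.
  w2 (successors {w3, w5, w6}): φ is false.
  w3 (successors {w0, w1, w3, w5}): φ is false.
  w4 (successors {w0, w3, w5, w6}): φ is false.
  w5 (successors {w1, w3, w6}): φ is false.
  w6 (successors {w1, w2, w3, w4}): φ is false.
For instance, at w6:
  At w6: []s is false, <>(p -> s) is true, so []s & <>(p -> s) is false.
    At w6: []s requires s at every successor {w1, w2, w3, w4}.
      s fails at w1, so []s is false at w6.
    At w6: <>(p -> s) requires p -> s at some successor in {w1, w2, w3, w4}.
      p -> s holds at w1, so <>(p -> s) is true at w6.
Satisfying worlds: {w0}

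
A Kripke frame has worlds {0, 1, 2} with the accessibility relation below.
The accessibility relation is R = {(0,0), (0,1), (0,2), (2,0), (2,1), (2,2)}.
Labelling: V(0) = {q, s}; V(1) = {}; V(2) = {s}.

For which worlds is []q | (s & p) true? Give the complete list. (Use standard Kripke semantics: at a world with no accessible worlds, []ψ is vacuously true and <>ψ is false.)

Let φ = []q | (s & p). Evaluate φ at each world:
  0 (successors {0, 1, 2}): φ is false.
  1 (successors ∅): φ is true.
  2 (successors {0, 1, 2}): φ is false.
For instance, at 0:
  At 0: []q is false, s & p is false, so []q | (s & p) is false.
    At 0: []q requires q at every successor {0, 1, 2}.
      q fails at 1, so []q is false at 0.
Satisfying worlds: {1}

1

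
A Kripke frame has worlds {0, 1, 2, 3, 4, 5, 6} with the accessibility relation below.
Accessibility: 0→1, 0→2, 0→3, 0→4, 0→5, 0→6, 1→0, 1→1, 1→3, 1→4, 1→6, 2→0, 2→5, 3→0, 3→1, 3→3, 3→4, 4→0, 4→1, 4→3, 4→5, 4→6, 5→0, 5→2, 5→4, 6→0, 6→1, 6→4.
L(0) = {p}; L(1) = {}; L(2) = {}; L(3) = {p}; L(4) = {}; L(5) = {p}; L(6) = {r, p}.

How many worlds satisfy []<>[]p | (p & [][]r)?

Let φ = []<>[]p | (p & [][]r). Evaluate φ at each world:
  0 (successors {1, 2, 3, 4, 5, 6}): φ is false.
  1 (successors {0, 1, 3, 4, 6}): φ is false.
  2 (successors {0, 5}): φ is true.
  3 (successors {0, 1, 3, 4}): φ is false.
  4 (successors {0, 1, 3, 5, 6}): φ is false.
  5 (successors {0, 2, 4}): φ is false.
  6 (successors {0, 1, 4}): φ is false.
For instance, at 5:
  At 5: []<>[]p is false, p & [][]r is false, so []<>[]p | (p & [][]r) is false.
    At 5: []<>[]p requires <>[]p at every successor {0, 2, 4}.
      <>[]p fails at 2, so []<>[]p is false at 5.
    At 5: p is true, [][]r is false, so p & [][]r is false.
      At 5: [][]r requires []r at every successor {0, 2, 4}.
        []r fails at 0, so [][]r is false at 5.
Satisfying worlds: {2}

1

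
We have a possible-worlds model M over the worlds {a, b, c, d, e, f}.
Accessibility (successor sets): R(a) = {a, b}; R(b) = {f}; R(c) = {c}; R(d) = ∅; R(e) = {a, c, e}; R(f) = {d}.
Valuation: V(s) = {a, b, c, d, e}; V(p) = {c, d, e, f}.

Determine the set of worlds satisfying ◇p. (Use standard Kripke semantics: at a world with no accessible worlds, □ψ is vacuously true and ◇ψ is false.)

b, c, e, f

Recall that ◇ψ holds at a world iff ψ holds at some accessible world.
Let φ = ◇p. Evaluate φ at each world:
  a (successors {a, b}): φ is false.
  b (successors {f}): φ is true.
  c (successors {c}): φ is true.
  d (successors ∅): φ is false.
  e (successors {a, c, e}): φ is true.
  f (successors {d}): φ is true.
For instance, at b:
  At b: ◇p requires p at some successor in {f}.
    p holds at f, so ◇p is true at b.
Satisfying worlds: {b, c, e, f}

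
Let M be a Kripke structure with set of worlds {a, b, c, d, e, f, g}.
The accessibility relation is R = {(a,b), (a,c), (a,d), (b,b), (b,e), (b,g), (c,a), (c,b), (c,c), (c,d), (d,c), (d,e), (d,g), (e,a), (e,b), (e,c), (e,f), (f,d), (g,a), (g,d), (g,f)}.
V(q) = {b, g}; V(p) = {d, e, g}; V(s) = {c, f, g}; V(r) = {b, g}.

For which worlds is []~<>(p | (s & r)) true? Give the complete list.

Recall that []ψ holds at a world iff ψ holds at every accessible world, and <>ψ holds iff ψ holds at some accessible world.
Let φ = []~<>(p | (s & r)). Evaluate φ at each world:
  a (successors {b, c, d}): φ is false.
  b (successors {b, e, g}): φ is false.
  c (successors {a, b, c, d}): φ is false.
  d (successors {c, e, g}): φ is false.
  e (successors {a, b, c, f}): φ is false.
  f (successors {d}): φ is false.
  g (successors {a, d, f}): φ is false.
For instance, at b:
  At b: []~<>(p | (s & r)) requires ~<>(p | (s & r)) at every successor {b, e, g}.
    ~<>(p | (s & r)) fails at b, so []~<>(p | (s & r)) is false at b.
      At b: <>(p | (s & r)) is true, so ~<>(p | (s & r)) is false.
Satisfying worlds: none.

none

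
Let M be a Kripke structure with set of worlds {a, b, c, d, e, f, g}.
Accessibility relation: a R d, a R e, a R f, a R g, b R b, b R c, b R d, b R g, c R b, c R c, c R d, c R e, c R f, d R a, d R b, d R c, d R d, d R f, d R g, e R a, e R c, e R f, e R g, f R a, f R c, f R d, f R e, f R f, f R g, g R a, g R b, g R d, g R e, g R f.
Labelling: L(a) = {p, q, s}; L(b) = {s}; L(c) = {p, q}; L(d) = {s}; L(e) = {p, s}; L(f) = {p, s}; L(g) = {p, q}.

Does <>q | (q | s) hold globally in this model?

Let φ = <>q | (q | s). Evaluate φ at each world:
  a (successors {d, e, f, g}): φ is true.
  b (successors {b, c, d, g}): φ is true.
  c (successors {b, c, d, e, f}): φ is true.
  d (successors {a, b, c, d, f, g}): φ is true.
  e (successors {a, c, f, g}): φ is true.
  f (successors {a, c, d, e, f, g}): φ is true.
  g (successors {a, b, d, e, f}): φ is true.
For instance, at d:
  At d: <>q is true, q | s is true, so <>q | (q | s) is true.
    At d: <>q requires q at some successor in {a, b, c, d, f, g}.
      q holds at a, so <>q is true at d.

Yes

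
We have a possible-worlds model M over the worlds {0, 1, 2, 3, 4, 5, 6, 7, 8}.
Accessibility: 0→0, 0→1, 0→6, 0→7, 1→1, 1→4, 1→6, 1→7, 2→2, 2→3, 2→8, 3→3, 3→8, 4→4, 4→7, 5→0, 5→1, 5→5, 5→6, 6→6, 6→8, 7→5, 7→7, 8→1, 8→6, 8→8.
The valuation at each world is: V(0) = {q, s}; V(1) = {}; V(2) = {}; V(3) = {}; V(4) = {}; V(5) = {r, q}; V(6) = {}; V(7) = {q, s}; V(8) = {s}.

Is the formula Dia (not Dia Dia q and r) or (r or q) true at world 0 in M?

Recall that Dia ψ holds at a world iff ψ holds at some accessible world.
At 0: Dia (not Dia Dia q and r) is false, r or q is true, so Dia (not Dia Dia q and r) or (r or q) is true.
  At 0: Dia (not Dia Dia q and r) requires not Dia Dia q and r at some successor in {0, 1, 6, 7}.
    At 0: not Dia Dia q and r is false.
    At 1: not Dia Dia q and r is false.
    At 6: not Dia Dia q and r is false.
    At 7: not Dia Dia q and r is false.
  So Dia (not Dia Dia q and r) is false at 0.

Yes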